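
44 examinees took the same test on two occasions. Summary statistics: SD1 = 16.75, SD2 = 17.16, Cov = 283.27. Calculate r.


r = cov(X,Y) / (SD_X * SD_Y)
r = 283.27 / (16.75 * 17.16)
r = 283.27 / 287.43
r = 0.9855

0.9855


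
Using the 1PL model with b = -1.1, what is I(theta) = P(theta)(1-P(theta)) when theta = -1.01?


P = 1/(1+exp(-(-1.01--1.1))) = 0.5225
I = P*(1-P) = 0.5225 * 0.4775
I = 0.2495

0.2495


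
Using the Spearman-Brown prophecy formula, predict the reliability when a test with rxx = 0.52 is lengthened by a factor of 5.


r_new = (n * rxx) / (1 + (n-1) * rxx)
r_new = (5 * 0.52) / (1 + 4 * 0.52)
r_new = 2.6 / 3.08
r_new = 0.8442

0.8442


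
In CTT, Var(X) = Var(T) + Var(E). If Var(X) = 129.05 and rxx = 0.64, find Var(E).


var_true = rxx * var_obs = 0.64 * 129.05 = 82.592
var_error = var_obs - var_true
var_error = 129.05 - 82.592
var_error = 46.458

46.458


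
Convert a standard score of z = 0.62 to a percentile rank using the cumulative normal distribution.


CDF(z) = 0.5 * (1 + erf(z/sqrt(2)))
erf(0.4384) = 0.4647
CDF = 0.7324
Percentile rank = 0.7324 * 100 = 73.24

73.24


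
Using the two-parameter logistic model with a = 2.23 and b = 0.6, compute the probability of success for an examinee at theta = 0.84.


a*(theta - b) = 2.23 * (0.84 - 0.6) = 0.5352
exp(-0.5352) = 0.5856
P = 1 / (1 + 0.5856)
P = 0.6307

0.6307


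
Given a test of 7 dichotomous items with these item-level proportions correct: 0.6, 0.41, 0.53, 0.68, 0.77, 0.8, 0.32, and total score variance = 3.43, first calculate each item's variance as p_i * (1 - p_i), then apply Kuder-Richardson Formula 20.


For each item, compute p_i * q_i:
  Item 1: 0.6 * 0.4 = 0.24
  Item 2: 0.41 * 0.59 = 0.2419
  Item 3: 0.53 * 0.47 = 0.2491
  Item 4: 0.68 * 0.32 = 0.2176
  Item 5: 0.77 * 0.23 = 0.1771
  Item 6: 0.8 * 0.2 = 0.16
  Item 7: 0.32 * 0.68 = 0.2176
Sum(p_i * q_i) = 0.24 + 0.2419 + 0.2491 + 0.2176 + 0.1771 + 0.16 + 0.2176 = 1.5033
KR-20 = (k/(k-1)) * (1 - Sum(p_i*q_i) / Var_total)
= (7/6) * (1 - 1.5033/3.43)
= 1.1667 * 0.5617
KR-20 = 0.6553

0.6553


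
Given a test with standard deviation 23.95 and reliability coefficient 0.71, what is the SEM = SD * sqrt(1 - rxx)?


SEM = SD * sqrt(1 - rxx)
SEM = 23.95 * sqrt(1 - 0.71)
SEM = 23.95 * sqrt(0.29) = 23.95 * 0.538516
SEM = 12.8975

12.8975


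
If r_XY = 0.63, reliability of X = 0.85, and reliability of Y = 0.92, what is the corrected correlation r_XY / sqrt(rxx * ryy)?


r_corrected = rxy / sqrt(rxx * ryy)
= 0.63 / sqrt(0.85 * 0.92)
= 0.63 / sqrt(0.782)
= 0.63 / 0.884308
r_corrected = 0.7124

0.7124


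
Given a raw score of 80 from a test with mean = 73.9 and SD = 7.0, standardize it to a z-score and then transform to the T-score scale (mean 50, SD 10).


z = (X - mean) / SD = (80 - 73.9) / 7.0
z = 6.1 / 7.0
z = 0.8714
T-score = T = 50 + 10z
Carry z at full precision (z = 6.1 / 7.0) into the conversion:
T-score = 50 + 10 * (6.1 / 7.0) = 50 + 61 / 7.0
T-score = 50 + 8.7143
T-score = 58.7143

58.7143


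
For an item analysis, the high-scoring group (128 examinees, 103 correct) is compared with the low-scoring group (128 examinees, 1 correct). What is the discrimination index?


p_upper = 103/128 = 0.8047
p_lower = 1/128 = 0.0078
D = 0.8047 - 0.0078 = 0.7969

0.7969


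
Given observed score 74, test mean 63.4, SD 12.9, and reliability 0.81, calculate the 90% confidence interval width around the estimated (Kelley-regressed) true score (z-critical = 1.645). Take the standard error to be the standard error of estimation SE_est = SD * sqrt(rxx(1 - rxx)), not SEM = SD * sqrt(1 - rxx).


True score estimate = 0.81*74 + 0.19*63.4 = 71.986
SE_est = SD * sqrt(rxx * (1 - rxx)) = 12.9 * sqrt(0.81 * 0.19) = 12.9 * sqrt(0.1539) = 5.060682
CI = T_est +/- z * SE_est, so width = 2 * z * SE_est = 2 * 1.645 * 5.060682
Width = 16.6496

16.6496


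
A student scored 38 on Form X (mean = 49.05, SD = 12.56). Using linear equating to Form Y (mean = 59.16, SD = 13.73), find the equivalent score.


slope = SD_Y / SD_X = 13.73 / 12.56 ~ 1.0932
intercept = mean_Y - slope * mean_X = 59.16 - (13.73 / 12.56) * 49.05 ~ 5.5409
Y = slope * X + intercept. To avoid rounding drift from the rounded slope/intercept, evaluate the equivalent form Y = mean_Y + SD_Y * (X - mean_X) / SD_X at full precision:
Y = 59.16 + 13.73 * (38 - 49.05) / 12.56
Y = 59.16 - 13.73 * 11.05 / 12.56
Y = 59.16 - 151.7165 / 12.56
Y = 59.16 - 12.0793
Y = 47.0807

47.0807


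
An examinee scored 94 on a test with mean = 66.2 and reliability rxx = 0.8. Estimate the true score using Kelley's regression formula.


T_est = rxx * X + (1 - rxx) * mean
T_est = 0.8 * 94 + 0.2 * 66.2
T_est = 75.2 + 13.24
T_est = 88.44

88.44


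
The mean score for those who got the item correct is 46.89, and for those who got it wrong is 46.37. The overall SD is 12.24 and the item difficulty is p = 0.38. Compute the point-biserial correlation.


q = 1 - p = 0.62
rpb = ((M1 - M0) / SD) * sqrt(p * q)
rpb = ((46.89 - 46.37) / 12.24) * sqrt(0.38 * 0.62)
rpb = 0.0206

0.0206


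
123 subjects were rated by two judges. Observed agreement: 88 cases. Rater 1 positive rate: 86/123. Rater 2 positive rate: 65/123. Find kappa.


P_o = 88/123 = 0.715447
P_e = (86*65 + 37*58) / 15129 = 0.511336
kappa = (P_o - P_e) / (1 - P_e)
kappa = (0.715447 - 0.511336) / (1 - 0.511336)
kappa = 0.4177

0.4177


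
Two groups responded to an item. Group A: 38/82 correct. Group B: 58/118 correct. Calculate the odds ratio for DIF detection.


Odds_A = 38/44 = 0.8636
Odds_B = 58/60 = 0.9667
OR = Odds_A / Odds_B = 0.8636 / 0.9667
Exactly, OR = (38 * 60) / (44 * 58) = 2280 / 2552
OR = 0.8934

0.8934


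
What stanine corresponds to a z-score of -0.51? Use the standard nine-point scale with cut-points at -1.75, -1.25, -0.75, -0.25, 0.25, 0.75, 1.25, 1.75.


Stanine boundaries: [-1.75, -1.25, -0.75, -0.25, 0.25, 0.75, 1.25, 1.75]
z = -0.51
Check each boundary:
  z >= -1.75 -> could be stanine 2
  z >= -1.25 -> could be stanine 3
  z >= -0.75 -> could be stanine 4
  z < -0.25
  z < 0.25
  z < 0.75
  z < 1.25
  z < 1.75
Highest qualifying boundary gives stanine = 4

4


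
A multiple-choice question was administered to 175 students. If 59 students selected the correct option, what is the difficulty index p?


Item difficulty p = number correct / total examinees
p = 59 / 175
p = 0.3371

0.3371


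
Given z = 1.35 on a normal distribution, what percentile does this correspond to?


CDF(z) = 0.5 * (1 + erf(z/sqrt(2)))
erf(0.9546) = 0.823
CDF = 0.9115
Percentile rank = 0.9115 * 100 = 91.15

91.15


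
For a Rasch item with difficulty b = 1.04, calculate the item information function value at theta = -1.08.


P = 1/(1+exp(-(-1.08-1.04))) = 0.1072
I = P*(1-P) = 0.1072 * 0.8928
I = 0.0957

0.0957


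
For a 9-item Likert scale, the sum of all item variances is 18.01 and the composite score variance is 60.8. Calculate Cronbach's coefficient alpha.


alpha = (k/(k-1)) * (1 - sum(si^2)/s_total^2)
= (9/8) * (1 - 18.01/60.8)
alpha = 0.7918

0.7918


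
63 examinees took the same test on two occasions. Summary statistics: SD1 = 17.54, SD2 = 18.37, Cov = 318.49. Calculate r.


r = cov(X,Y) / (SD_X * SD_Y)
r = 318.49 / (17.54 * 18.37)
r = 318.49 / 322.2098
r = 0.9885

0.9885


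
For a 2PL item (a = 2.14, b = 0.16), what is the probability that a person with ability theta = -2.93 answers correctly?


a*(theta - b) = 2.14 * (-2.93 - 0.16) = -6.6126
exp(--6.6126) = 744.416
P = 1 / (1 + 744.416)
P = 0.0013

0.0013


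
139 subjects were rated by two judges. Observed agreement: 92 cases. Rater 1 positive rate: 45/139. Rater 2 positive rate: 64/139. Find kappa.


P_o = 92/139 = 0.661871
P_e = (45*64 + 94*75) / 19321 = 0.513949
kappa = (P_o - P_e) / (1 - P_e)
kappa = (0.661871 - 0.513949) / (1 - 0.513949)
kappa = 0.3043

0.3043


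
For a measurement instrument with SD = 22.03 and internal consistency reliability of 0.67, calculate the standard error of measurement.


SEM = SD * sqrt(1 - rxx)
SEM = 22.03 * sqrt(1 - 0.67)
SEM = 22.03 * sqrt(0.33) = 22.03 * 0.574456
SEM = 12.6553

12.6553


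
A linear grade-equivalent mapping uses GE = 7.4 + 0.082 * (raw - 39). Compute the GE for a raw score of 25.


raw - median = 25 - 39 = -14
slope * diff = 0.082 * -14 = -1.148
GE = 7.4 + -1.148
GE = 6.252

6.252


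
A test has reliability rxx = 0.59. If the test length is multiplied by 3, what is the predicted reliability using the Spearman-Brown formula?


r_new = (n * rxx) / (1 + (n-1) * rxx)
r_new = (3 * 0.59) / (1 + 2 * 0.59)
r_new = 1.77 / 2.18
r_new = 0.8119

0.8119


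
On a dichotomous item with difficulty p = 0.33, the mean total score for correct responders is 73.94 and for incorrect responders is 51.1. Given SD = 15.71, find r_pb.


q = 1 - p = 0.67
rpb = ((M1 - M0) / SD) * sqrt(p * q)
rpb = ((73.94 - 51.1) / 15.71) * sqrt(0.33 * 0.67)
rpb = 0.6836

0.6836


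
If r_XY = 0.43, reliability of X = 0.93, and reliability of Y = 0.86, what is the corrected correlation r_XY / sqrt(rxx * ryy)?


r_corrected = rxy / sqrt(rxx * ryy)
= 0.43 / sqrt(0.93 * 0.86)
= 0.43 / sqrt(0.7998)
= 0.43 / 0.894315
r_corrected = 0.4808

0.4808


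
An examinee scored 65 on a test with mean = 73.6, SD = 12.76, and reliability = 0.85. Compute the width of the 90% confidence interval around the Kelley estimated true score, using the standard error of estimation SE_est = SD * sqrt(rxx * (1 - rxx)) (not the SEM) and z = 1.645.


True score estimate = 0.85*65 + 0.15*73.6 = 66.29
SE_est = SD * sqrt(rxx * (1 - rxx)) = 12.76 * sqrt(0.85 * 0.15) = 12.76 * sqrt(0.1275) = 4.556231
CI = T_est +/- z * SE_est, so width = 2 * z * SE_est = 2 * 1.645 * 4.556231
Width = 14.99

14.99


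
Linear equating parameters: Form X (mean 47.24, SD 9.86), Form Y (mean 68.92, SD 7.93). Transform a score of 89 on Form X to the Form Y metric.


slope = SD_Y / SD_X = 7.93 / 9.86 ~ 0.8043
intercept = mean_Y - slope * mean_X = 68.92 - (7.93 / 9.86) * 47.24 ~ 30.9268
Y = slope * X + intercept. To avoid rounding drift from the rounded slope/intercept, evaluate the equivalent form Y = mean_Y + SD_Y * (X - mean_X) / SD_X at full precision:
Y = 68.92 + 7.93 * (89 - 47.24) / 9.86
Y = 68.92 + 7.93 * 41.76 / 9.86
Y = 68.92 + 331.1568 / 9.86
Y = 68.92 + 33.5859
Y = 102.5059

102.5059


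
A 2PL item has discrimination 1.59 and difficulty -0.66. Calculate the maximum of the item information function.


For 2PL, max info at theta = b = -0.66
I_max = a^2 / 4 = 1.59^2 / 4
= 2.5281 / 4
I_max = 0.632

0.632


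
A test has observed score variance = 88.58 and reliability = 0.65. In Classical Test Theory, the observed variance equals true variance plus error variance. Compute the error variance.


var_true = rxx * var_obs = 0.65 * 88.58 = 57.577
var_error = var_obs - var_true
var_error = 88.58 - 57.577
var_error = 31.003

31.003


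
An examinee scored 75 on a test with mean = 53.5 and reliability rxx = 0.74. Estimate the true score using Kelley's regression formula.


T_est = rxx * X + (1 - rxx) * mean
T_est = 0.74 * 75 + 0.26 * 53.5
T_est = 55.5 + 13.91
T_est = 69.41

69.41


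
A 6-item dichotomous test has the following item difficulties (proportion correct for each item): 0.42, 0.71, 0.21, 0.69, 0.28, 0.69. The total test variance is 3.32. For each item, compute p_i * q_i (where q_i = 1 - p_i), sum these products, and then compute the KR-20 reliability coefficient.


For each item, compute p_i * q_i:
  Item 1: 0.42 * 0.58 = 0.2436
  Item 2: 0.71 * 0.29 = 0.2059
  Item 3: 0.21 * 0.79 = 0.1659
  Item 4: 0.69 * 0.31 = 0.2139
  Item 5: 0.28 * 0.72 = 0.2016
  Item 6: 0.69 * 0.31 = 0.2139
Sum(p_i * q_i) = 0.2436 + 0.2059 + 0.1659 + 0.2139 + 0.2016 + 0.2139 = 1.2448
KR-20 = (k/(k-1)) * (1 - Sum(p_i*q_i) / Var_total)
= (6/5) * (1 - 1.2448/3.32)
= 1.2 * 0.6251
KR-20 = 0.7501

0.7501


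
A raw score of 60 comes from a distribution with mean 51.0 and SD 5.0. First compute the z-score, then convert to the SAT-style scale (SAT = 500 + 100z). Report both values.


z = (X - mean) / SD = (60 - 51.0) / 5.0
z = 9.0 / 5.0
z = 1.8
SAT-scale = SAT = 500 + 100z
Carry z at full precision (z = 9.0 / 5.0) into the conversion:
SAT-scale = 500 + 100 * (9.0 / 5.0) = 500 + 900 / 5.0
SAT-scale = 500 + 180.0
SAT-scale = 680.0

680.0


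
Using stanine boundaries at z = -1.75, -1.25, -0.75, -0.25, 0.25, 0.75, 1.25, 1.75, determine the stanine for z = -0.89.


Stanine boundaries: [-1.75, -1.25, -0.75, -0.25, 0.25, 0.75, 1.25, 1.75]
z = -0.89
Check each boundary:
  z >= -1.75 -> could be stanine 2
  z >= -1.25 -> could be stanine 3
  z < -0.75
  z < -0.25
  z < 0.25
  z < 0.75
  z < 1.25
  z < 1.75
Highest qualifying boundary gives stanine = 3

3


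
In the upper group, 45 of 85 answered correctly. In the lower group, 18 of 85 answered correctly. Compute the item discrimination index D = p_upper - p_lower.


p_upper = 45/85 = 0.5294
p_lower = 18/85 = 0.2118
D = 0.5294 - 0.2118 = 0.3176

0.3176


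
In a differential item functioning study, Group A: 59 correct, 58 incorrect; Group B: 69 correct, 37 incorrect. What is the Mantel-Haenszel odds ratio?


Odds_A = 59/58 = 1.0172
Odds_B = 69/37 = 1.8649
OR = Odds_A / Odds_B = 1.0172 / 1.8649
Exactly, OR = (59 * 37) / (58 * 69) = 2183 / 4002
OR = 0.5455

0.5455


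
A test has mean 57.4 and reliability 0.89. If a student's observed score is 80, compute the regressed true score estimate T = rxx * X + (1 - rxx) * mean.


T_est = rxx * X + (1 - rxx) * mean
T_est = 0.89 * 80 + 0.11 * 57.4
T_est = 71.2 + 6.314
T_est = 77.514

77.514


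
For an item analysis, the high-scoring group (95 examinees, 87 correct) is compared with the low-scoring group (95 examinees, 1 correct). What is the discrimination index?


p_upper = 87/95 = 0.9158
p_lower = 1/95 = 0.0105
D = 0.9158 - 0.0105 = 0.9053

0.9053


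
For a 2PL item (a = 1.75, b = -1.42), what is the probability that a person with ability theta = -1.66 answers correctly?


a*(theta - b) = 1.75 * (-1.66 - -1.42) = -0.42
exp(--0.42) = 1.522
P = 1 / (1 + 1.522)
P = 0.3965

0.3965


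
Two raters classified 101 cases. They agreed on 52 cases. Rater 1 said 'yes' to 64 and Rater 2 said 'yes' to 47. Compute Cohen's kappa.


P_o = 52/101 = 0.514851
P_e = (64*47 + 37*54) / 10201 = 0.490736
kappa = (P_o - P_e) / (1 - P_e)
kappa = (0.514851 - 0.490736) / (1 - 0.490736)
kappa = 0.0474

0.0474


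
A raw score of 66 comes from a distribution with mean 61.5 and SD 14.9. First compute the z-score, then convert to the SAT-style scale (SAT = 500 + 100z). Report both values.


z = (X - mean) / SD = (66 - 61.5) / 14.9
z = 4.5 / 14.9
z = 0.302
SAT-scale = SAT = 500 + 100z
Carry z at full precision (z = 4.5 / 14.9) into the conversion:
SAT-scale = 500 + 100 * (4.5 / 14.9) = 500 + 450 / 14.9
SAT-scale = 500 + 30.2013
SAT-scale = 530.2013

530.2013


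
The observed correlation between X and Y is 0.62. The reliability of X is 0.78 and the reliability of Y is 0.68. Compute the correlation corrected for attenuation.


r_corrected = rxy / sqrt(rxx * ryy)
= 0.62 / sqrt(0.78 * 0.68)
= 0.62 / sqrt(0.5304)
= 0.62 / 0.728286
r_corrected = 0.8513

0.8513


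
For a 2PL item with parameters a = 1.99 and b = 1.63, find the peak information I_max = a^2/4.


For 2PL, max info at theta = b = 1.63
I_max = a^2 / 4 = 1.99^2 / 4
= 3.9601 / 4
I_max = 0.99

0.99


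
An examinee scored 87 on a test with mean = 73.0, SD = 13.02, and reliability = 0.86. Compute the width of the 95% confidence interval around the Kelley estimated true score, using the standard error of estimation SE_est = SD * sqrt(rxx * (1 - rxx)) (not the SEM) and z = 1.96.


True score estimate = 0.86*87 + 0.14*73.0 = 85.04
SE_est = SD * sqrt(rxx * (1 - rxx)) = 13.02 * sqrt(0.86 * 0.14) = 13.02 * sqrt(0.1204) = 4.517771
CI = T_est +/- z * SE_est, so width = 2 * z * SE_est = 2 * 1.96 * 4.517771
Width = 17.7097

17.7097


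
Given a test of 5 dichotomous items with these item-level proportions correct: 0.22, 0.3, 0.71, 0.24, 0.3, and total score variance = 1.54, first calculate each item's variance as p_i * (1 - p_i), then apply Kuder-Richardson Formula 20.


For each item, compute p_i * q_i:
  Item 1: 0.22 * 0.78 = 0.1716
  Item 2: 0.3 * 0.7 = 0.21
  Item 3: 0.71 * 0.29 = 0.2059
  Item 4: 0.24 * 0.76 = 0.1824
  Item 5: 0.3 * 0.7 = 0.21
Sum(p_i * q_i) = 0.1716 + 0.21 + 0.2059 + 0.1824 + 0.21 = 0.9799
KR-20 = (k/(k-1)) * (1 - Sum(p_i*q_i) / Var_total)
= (5/4) * (1 - 0.9799/1.54)
= 1.25 * 0.3637
KR-20 = 0.4546

0.4546


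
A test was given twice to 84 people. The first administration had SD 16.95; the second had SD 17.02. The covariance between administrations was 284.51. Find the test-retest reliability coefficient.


r = cov(X,Y) / (SD_X * SD_Y)
r = 284.51 / (16.95 * 17.02)
r = 284.51 / 288.489
r = 0.9862

0.9862


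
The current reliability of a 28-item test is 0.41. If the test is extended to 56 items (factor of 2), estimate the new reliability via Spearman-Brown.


r_new = (n * rxx) / (1 + (n-1) * rxx)
r_new = (2 * 0.41) / (1 + 1 * 0.41)
r_new = 0.82 / 1.41
r_new = 0.5816

0.5816


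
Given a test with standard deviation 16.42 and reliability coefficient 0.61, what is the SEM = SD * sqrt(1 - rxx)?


SEM = SD * sqrt(1 - rxx)
SEM = 16.42 * sqrt(1 - 0.61)
SEM = 16.42 * sqrt(0.39) = 16.42 * 0.6245
SEM = 10.2543

10.2543


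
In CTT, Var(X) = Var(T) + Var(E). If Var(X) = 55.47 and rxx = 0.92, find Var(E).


var_true = rxx * var_obs = 0.92 * 55.47 = 51.0324
var_error = var_obs - var_true
var_error = 55.47 - 51.0324
var_error = 4.4376

4.4376


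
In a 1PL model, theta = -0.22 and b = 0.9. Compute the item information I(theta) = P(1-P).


P = 1/(1+exp(-(-0.22-0.9))) = 0.246
I = P*(1-P) = 0.246 * 0.754
I = 0.1855

0.1855


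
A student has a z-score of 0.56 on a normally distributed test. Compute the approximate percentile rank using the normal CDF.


CDF(z) = 0.5 * (1 + erf(z/sqrt(2)))
erf(0.396) = 0.4245
CDF = 0.7123
Percentile rank = 0.7123 * 100 = 71.23

71.23


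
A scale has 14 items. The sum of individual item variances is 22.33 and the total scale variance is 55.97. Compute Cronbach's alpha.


alpha = (k/(k-1)) * (1 - sum(si^2)/s_total^2)
= (14/13) * (1 - 22.33/55.97)
alpha = 0.6473

0.6473


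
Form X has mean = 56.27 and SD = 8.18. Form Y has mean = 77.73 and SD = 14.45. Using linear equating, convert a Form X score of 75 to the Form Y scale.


slope = SD_Y / SD_X = 14.45 / 8.18 ~ 1.7665
intercept = mean_Y - slope * mean_X = 77.73 - (14.45 / 8.18) * 56.27 ~ -21.6712
Y = slope * X + intercept. To avoid rounding drift from the rounded slope/intercept, evaluate the equivalent form Y = mean_Y + SD_Y * (X - mean_X) / SD_X at full precision:
Y = 77.73 + 14.45 * (75 - 56.27) / 8.18
Y = 77.73 + 14.45 * 18.73 / 8.18
Y = 77.73 + 270.6485 / 8.18
Y = 77.73 + 33.0866
Y = 110.8166

110.8166


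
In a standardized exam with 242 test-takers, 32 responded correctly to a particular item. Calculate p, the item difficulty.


Item difficulty p = number correct / total examinees
p = 32 / 242
p = 0.1322

0.1322


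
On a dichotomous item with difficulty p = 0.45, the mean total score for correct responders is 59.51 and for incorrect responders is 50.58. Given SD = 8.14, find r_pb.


q = 1 - p = 0.55
rpb = ((M1 - M0) / SD) * sqrt(p * q)
rpb = ((59.51 - 50.58) / 8.14) * sqrt(0.45 * 0.55)
rpb = 0.5458

0.5458


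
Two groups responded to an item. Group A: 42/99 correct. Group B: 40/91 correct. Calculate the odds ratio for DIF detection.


Odds_A = 42/57 = 0.7368
Odds_B = 40/51 = 0.7843
OR = Odds_A / Odds_B = 0.7368 / 0.7843
Exactly, OR = (42 * 51) / (57 * 40) = 2142 / 2280
OR = 0.9395

0.9395


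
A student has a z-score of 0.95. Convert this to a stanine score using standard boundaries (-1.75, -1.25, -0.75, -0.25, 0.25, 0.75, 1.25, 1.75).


Stanine boundaries: [-1.75, -1.25, -0.75, -0.25, 0.25, 0.75, 1.25, 1.75]
z = 0.95
Check each boundary:
  z >= -1.75 -> could be stanine 2
  z >= -1.25 -> could be stanine 3
  z >= -0.75 -> could be stanine 4
  z >= -0.25 -> could be stanine 5
  z >= 0.25 -> could be stanine 6
  z >= 0.75 -> could be stanine 7
  z < 1.25
  z < 1.75
Highest qualifying boundary gives stanine = 7

7


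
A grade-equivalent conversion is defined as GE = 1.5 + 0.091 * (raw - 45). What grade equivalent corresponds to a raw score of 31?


raw - median = 31 - 45 = -14
slope * diff = 0.091 * -14 = -1.274
GE = 1.5 + -1.274
GE = 0.226

0.226


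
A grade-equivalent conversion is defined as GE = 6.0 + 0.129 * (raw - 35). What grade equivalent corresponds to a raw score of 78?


raw - median = 78 - 35 = 43
slope * diff = 0.129 * 43 = 5.547
GE = 6.0 + 5.547
GE = 11.547

11.547


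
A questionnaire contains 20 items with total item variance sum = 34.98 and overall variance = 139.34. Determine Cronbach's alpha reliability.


alpha = (k/(k-1)) * (1 - sum(si^2)/s_total^2)
= (20/19) * (1 - 34.98/139.34)
alpha = 0.7884

0.7884


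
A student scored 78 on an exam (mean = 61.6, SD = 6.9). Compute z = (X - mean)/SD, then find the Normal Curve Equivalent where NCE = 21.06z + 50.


z = (X - mean) / SD = (78 - 61.6) / 6.9
z = 16.4 / 6.9
z = 2.3768
NCE = NCE = 21.06z + 50
Carry z at full precision (z = 16.4 / 6.9) into the conversion:
NCE = 21.06 * (16.4 / 6.9) + 50 = 345.384 / 6.9 + 50
NCE = 50.0557 + 50
NCE = 100.0557

100.0557


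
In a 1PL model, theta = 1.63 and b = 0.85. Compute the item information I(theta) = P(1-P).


P = 1/(1+exp(-(1.63-0.85))) = 0.6857
I = P*(1-P) = 0.6857 * 0.3143
I = 0.2155

0.2155


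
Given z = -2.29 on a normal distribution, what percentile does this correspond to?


CDF(z) = 0.5 * (1 + erf(z/sqrt(2)))
erf(-1.6193) = -0.978
CDF = 0.011
Percentile rank = 0.011 * 100 = 1.1

1.1


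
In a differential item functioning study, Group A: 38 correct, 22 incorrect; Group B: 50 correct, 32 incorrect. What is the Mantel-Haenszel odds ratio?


Odds_A = 38/22 = 1.7273
Odds_B = 50/32 = 1.5625
OR = Odds_A / Odds_B = 1.7273 / 1.5625
Exactly, OR = (38 * 32) / (22 * 50) = 1216 / 1100
OR = 1.1055

1.1055


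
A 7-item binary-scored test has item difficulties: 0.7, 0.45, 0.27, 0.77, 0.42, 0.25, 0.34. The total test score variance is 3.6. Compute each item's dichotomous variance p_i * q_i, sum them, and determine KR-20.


For each item, compute p_i * q_i:
  Item 1: 0.7 * 0.3 = 0.21
  Item 2: 0.45 * 0.55 = 0.2475
  Item 3: 0.27 * 0.73 = 0.1971
  Item 4: 0.77 * 0.23 = 0.1771
  Item 5: 0.42 * 0.58 = 0.2436
  Item 6: 0.25 * 0.75 = 0.1875
  Item 7: 0.34 * 0.66 = 0.2244
Sum(p_i * q_i) = 0.21 + 0.2475 + 0.1971 + 0.1771 + 0.2436 + 0.1875 + 0.2244 = 1.4872
KR-20 = (k/(k-1)) * (1 - Sum(p_i*q_i) / Var_total)
= (7/6) * (1 - 1.4872/3.6)
= 1.1667 * 0.5869
KR-20 = 0.6847

0.6847


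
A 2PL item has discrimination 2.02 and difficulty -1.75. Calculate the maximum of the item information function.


For 2PL, max info at theta = b = -1.75
I_max = a^2 / 4 = 2.02^2 / 4
= 4.0804 / 4
I_max = 1.0201

1.0201


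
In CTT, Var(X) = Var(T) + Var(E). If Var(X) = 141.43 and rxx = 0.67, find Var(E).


var_true = rxx * var_obs = 0.67 * 141.43 = 94.7581
var_error = var_obs - var_true
var_error = 141.43 - 94.7581
var_error = 46.6719

46.6719


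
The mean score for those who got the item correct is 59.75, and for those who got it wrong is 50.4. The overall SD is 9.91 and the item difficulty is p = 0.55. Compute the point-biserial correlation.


q = 1 - p = 0.45
rpb = ((M1 - M0) / SD) * sqrt(p * q)
rpb = ((59.75 - 50.4) / 9.91) * sqrt(0.55 * 0.45)
rpb = 0.4694

0.4694


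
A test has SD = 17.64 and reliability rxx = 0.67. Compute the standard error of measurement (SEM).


SEM = SD * sqrt(1 - rxx)
SEM = 17.64 * sqrt(1 - 0.67)
SEM = 17.64 * sqrt(0.33) = 17.64 * 0.574456
SEM = 10.1334

10.1334


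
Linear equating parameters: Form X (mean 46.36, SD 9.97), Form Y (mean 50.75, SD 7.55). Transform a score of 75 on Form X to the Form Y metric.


slope = SD_Y / SD_X = 7.55 / 9.97 ~ 0.7573
intercept = mean_Y - slope * mean_X = 50.75 - (7.55 / 9.97) * 46.36 ~ 15.6429
Y = slope * X + intercept. To avoid rounding drift from the rounded slope/intercept, evaluate the equivalent form Y = mean_Y + SD_Y * (X - mean_X) / SD_X at full precision:
Y = 50.75 + 7.55 * (75 - 46.36) / 9.97
Y = 50.75 + 7.55 * 28.64 / 9.97
Y = 50.75 + 216.232 / 9.97
Y = 50.75 + 21.6883
Y = 72.4383

72.4383


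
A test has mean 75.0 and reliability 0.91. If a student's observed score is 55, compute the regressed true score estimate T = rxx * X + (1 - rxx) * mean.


T_est = rxx * X + (1 - rxx) * mean
T_est = 0.91 * 55 + 0.09 * 75.0
T_est = 50.05 + 6.75
T_est = 56.8

56.8


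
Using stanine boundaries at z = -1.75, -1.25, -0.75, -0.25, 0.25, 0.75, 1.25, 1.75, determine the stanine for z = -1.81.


Stanine boundaries: [-1.75, -1.25, -0.75, -0.25, 0.25, 0.75, 1.25, 1.75]
z = -1.81
Check each boundary:
  z < -1.75
  z < -1.25
  z < -0.75
  z < -0.25
  z < 0.25
  z < 0.75
  z < 1.25
  z < 1.75
Highest qualifying boundary gives stanine = 1

1


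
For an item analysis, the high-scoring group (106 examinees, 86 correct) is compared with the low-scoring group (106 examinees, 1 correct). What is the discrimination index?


p_upper = 86/106 = 0.8113
p_lower = 1/106 = 0.0094
D = 0.8113 - 0.0094 = 0.8019

0.8019


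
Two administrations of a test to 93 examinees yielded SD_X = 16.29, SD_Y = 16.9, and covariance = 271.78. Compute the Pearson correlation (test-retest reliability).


r = cov(X,Y) / (SD_X * SD_Y)
r = 271.78 / (16.29 * 16.9)
r = 271.78 / 275.301
r = 0.9872

0.9872


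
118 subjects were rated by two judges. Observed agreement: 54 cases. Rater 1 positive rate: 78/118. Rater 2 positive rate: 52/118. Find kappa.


P_o = 54/118 = 0.457627
P_e = (78*52 + 40*66) / 13924 = 0.480896
kappa = (P_o - P_e) / (1 - P_e)
kappa = (0.457627 - 0.480896) / (1 - 0.480896)
kappa = -0.0448

-0.0448


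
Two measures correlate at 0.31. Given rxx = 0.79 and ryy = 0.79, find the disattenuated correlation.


r_corrected = rxy / sqrt(rxx * ryy)
= 0.31 / sqrt(0.79 * 0.79)
= 0.31 / sqrt(0.6241)
= 0.31 / 0.79
r_corrected = 0.3924

0.3924


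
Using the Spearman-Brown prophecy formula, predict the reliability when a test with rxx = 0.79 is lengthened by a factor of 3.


r_new = (n * rxx) / (1 + (n-1) * rxx)
r_new = (3 * 0.79) / (1 + 2 * 0.79)
r_new = 2.37 / 2.58
r_new = 0.9186

0.9186


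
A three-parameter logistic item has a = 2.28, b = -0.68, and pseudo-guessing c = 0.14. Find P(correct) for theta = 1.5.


logit = 2.28*(1.5 - -0.68) = 4.9704
P* = 1/(1 + exp(-4.9704)) = 0.9931
P = 0.14 + (1 - 0.14) * 0.9931
P = 0.9941

0.9941


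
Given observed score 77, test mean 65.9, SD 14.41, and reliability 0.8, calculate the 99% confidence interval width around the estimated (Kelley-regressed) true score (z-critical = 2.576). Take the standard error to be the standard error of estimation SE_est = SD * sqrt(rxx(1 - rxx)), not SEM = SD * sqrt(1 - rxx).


True score estimate = 0.8*77 + 0.2*65.9 = 74.78
SE_est = SD * sqrt(rxx * (1 - rxx)) = 14.41 * sqrt(0.8 * 0.2) = 14.41 * sqrt(0.16) = 5.764
CI = T_est +/- z * SE_est, so width = 2 * z * SE_est = 2 * 2.576 * 5.764
Width = 29.6961

29.6961


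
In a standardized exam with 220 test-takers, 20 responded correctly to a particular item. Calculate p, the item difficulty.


Item difficulty p = number correct / total examinees
p = 20 / 220
p = 0.0909

0.0909


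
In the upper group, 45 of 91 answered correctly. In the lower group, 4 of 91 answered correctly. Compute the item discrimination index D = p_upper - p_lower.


p_upper = 45/91 = 0.4945
p_lower = 4/91 = 0.044
D = 0.4945 - 0.044 = 0.4505

0.4505


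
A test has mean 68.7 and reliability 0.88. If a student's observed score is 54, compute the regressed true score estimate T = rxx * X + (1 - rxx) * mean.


T_est = rxx * X + (1 - rxx) * mean
T_est = 0.88 * 54 + 0.12 * 68.7
T_est = 47.52 + 8.244
T_est = 55.764

55.764


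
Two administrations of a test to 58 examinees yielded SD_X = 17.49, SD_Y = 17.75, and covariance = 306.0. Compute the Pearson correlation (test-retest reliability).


r = cov(X,Y) / (SD_X * SD_Y)
r = 306.0 / (17.49 * 17.75)
r = 306.0 / 310.4475
r = 0.9857

0.9857


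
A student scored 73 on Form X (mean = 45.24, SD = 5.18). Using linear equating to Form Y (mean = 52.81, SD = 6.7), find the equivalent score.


slope = SD_Y / SD_X = 6.7 / 5.18 ~ 1.2934
intercept = mean_Y - slope * mean_X = 52.81 - (6.7 / 5.18) * 45.24 ~ -5.7051
Y = slope * X + intercept. To avoid rounding drift from the rounded slope/intercept, evaluate the equivalent form Y = mean_Y + SD_Y * (X - mean_X) / SD_X at full precision:
Y = 52.81 + 6.7 * (73 - 45.24) / 5.18
Y = 52.81 + 6.7 * 27.76 / 5.18
Y = 52.81 + 185.992 / 5.18
Y = 52.81 + 35.9058
Y = 88.7158

88.7158


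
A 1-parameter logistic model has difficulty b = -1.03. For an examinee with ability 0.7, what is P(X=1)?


theta - b = 0.7 - -1.03 = 1.73
exp(-(theta - b)) = exp(-1.73) = 0.1773
P = 1 / (1 + 0.1773)
P = 0.8494

0.8494


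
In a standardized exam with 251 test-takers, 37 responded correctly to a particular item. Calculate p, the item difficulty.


Item difficulty p = number correct / total examinees
p = 37 / 251
p = 0.1474

0.1474


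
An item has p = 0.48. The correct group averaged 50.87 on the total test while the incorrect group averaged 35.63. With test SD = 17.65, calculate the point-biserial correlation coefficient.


q = 1 - p = 0.52
rpb = ((M1 - M0) / SD) * sqrt(p * q)
rpb = ((50.87 - 35.63) / 17.65) * sqrt(0.48 * 0.52)
rpb = 0.4314

0.4314


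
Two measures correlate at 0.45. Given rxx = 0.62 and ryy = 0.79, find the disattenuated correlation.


r_corrected = rxy / sqrt(rxx * ryy)
= 0.45 / sqrt(0.62 * 0.79)
= 0.45 / sqrt(0.4898)
= 0.45 / 0.699857
r_corrected = 0.643

0.643


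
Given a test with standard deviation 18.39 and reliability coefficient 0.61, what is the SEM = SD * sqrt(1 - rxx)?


SEM = SD * sqrt(1 - rxx)
SEM = 18.39 * sqrt(1 - 0.61)
SEM = 18.39 * sqrt(0.39) = 18.39 * 0.6245
SEM = 11.4846

11.4846


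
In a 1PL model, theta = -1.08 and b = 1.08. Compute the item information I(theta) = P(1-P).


P = 1/(1+exp(-(-1.08-1.08))) = 0.1034
I = P*(1-P) = 0.1034 * 0.8966
I = 0.0927

0.0927


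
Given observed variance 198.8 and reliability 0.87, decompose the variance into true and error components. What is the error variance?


var_true = rxx * var_obs = 0.87 * 198.8 = 172.956
var_error = var_obs - var_true
var_error = 198.8 - 172.956
var_error = 25.844

25.844


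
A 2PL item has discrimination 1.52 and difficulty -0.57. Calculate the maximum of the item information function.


For 2PL, max info at theta = b = -0.57
I_max = a^2 / 4 = 1.52^2 / 4
= 2.3104 / 4
I_max = 0.5776

0.5776


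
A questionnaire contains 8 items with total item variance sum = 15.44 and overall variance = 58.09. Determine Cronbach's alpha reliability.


alpha = (k/(k-1)) * (1 - sum(si^2)/s_total^2)
= (8/7) * (1 - 15.44/58.09)
alpha = 0.8391

0.8391


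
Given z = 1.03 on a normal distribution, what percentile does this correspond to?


CDF(z) = 0.5 * (1 + erf(z/sqrt(2)))
erf(0.7283) = 0.697
CDF = 0.8485
Percentile rank = 0.8485 * 100 = 84.85

84.85


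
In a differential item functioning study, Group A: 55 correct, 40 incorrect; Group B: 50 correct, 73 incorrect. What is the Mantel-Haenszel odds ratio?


Odds_A = 55/40 = 1.375
Odds_B = 50/73 = 0.6849
OR = Odds_A / Odds_B = 1.375 / 0.6849
Exactly, OR = (55 * 73) / (40 * 50) = 4015 / 2000
OR = 2.0075

2.0075


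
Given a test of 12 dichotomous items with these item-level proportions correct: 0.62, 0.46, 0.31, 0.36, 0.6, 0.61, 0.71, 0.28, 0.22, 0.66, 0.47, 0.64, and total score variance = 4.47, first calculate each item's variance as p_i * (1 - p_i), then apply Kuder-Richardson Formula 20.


For each item, compute p_i * q_i:
  Item 1: 0.62 * 0.38 = 0.2356
  Item 2: 0.46 * 0.54 = 0.2484
  Item 3: 0.31 * 0.69 = 0.2139
  Item 4: 0.36 * 0.64 = 0.2304
  Item 5: 0.6 * 0.4 = 0.24
  Item 6: 0.61 * 0.39 = 0.2379
  Item 7: 0.71 * 0.29 = 0.2059
  Item 8: 0.28 * 0.72 = 0.2016
  Item 9: 0.22 * 0.78 = 0.1716
  Item 10: 0.66 * 0.34 = 0.2244
  Item 11: 0.47 * 0.53 = 0.2491
  Item 12: 0.64 * 0.36 = 0.2304
Sum(p_i * q_i) = 0.2356 + 0.2484 + 0.2139 + 0.2304 + 0.24 + 0.2379 + 0.2059 + 0.2016 + 0.1716 + 0.2244 + 0.2491 + 0.2304 = 2.6892
KR-20 = (k/(k-1)) * (1 - Sum(p_i*q_i) / Var_total)
= (12/11) * (1 - 2.6892/4.47)
= 1.0909 * 0.3984
KR-20 = 0.4346

0.4346


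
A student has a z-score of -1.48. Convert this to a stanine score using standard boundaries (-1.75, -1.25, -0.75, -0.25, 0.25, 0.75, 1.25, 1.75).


Stanine boundaries: [-1.75, -1.25, -0.75, -0.25, 0.25, 0.75, 1.25, 1.75]
z = -1.48
Check each boundary:
  z >= -1.75 -> could be stanine 2
  z < -1.25
  z < -0.75
  z < -0.25
  z < 0.25
  z < 0.75
  z < 1.25
  z < 1.75
Highest qualifying boundary gives stanine = 2

2


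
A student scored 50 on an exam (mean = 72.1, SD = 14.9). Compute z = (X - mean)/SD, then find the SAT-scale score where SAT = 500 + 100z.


z = (X - mean) / SD = (50 - 72.1) / 14.9
z = -22.1 / 14.9
z = -1.4832
SAT-scale = SAT = 500 + 100z
Carry z at full precision (z = -22.1 / 14.9) into the conversion:
SAT-scale = 500 + 100 * (-22.1 / 14.9) = 500 + -2210 / 14.9
SAT-scale = 500 + -148.3221
SAT-scale = 351.6779

351.6779


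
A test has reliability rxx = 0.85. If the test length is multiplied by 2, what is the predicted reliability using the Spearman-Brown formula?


r_new = (n * rxx) / (1 + (n-1) * rxx)
r_new = (2 * 0.85) / (1 + 1 * 0.85)
r_new = 1.7 / 1.85
r_new = 0.9189

0.9189


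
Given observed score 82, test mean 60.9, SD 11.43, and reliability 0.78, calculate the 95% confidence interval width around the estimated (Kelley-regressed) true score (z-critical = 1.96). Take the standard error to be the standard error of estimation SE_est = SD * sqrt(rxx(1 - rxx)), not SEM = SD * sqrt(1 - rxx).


True score estimate = 0.78*82 + 0.22*60.9 = 77.358
SE_est = SD * sqrt(rxx * (1 - rxx)) = 11.43 * sqrt(0.78 * 0.22) = 11.43 * sqrt(0.1716) = 4.734835
CI = T_est +/- z * SE_est, so width = 2 * z * SE_est = 2 * 1.96 * 4.734835
Width = 18.5606

18.5606


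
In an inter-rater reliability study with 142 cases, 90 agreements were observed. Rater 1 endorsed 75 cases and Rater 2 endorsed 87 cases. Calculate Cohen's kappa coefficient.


P_o = 90/142 = 0.633803
P_e = (75*87 + 67*55) / 20164 = 0.506348
kappa = (P_o - P_e) / (1 - P_e)
kappa = (0.633803 - 0.506348) / (1 - 0.506348)
kappa = 0.2582

0.2582


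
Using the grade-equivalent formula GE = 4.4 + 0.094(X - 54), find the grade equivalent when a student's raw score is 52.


raw - median = 52 - 54 = -2
slope * diff = 0.094 * -2 = -0.188
GE = 4.4 + -0.188
GE = 4.212

4.212


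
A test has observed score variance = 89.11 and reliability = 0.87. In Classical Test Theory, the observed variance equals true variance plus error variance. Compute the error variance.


var_true = rxx * var_obs = 0.87 * 89.11 = 77.5257
var_error = var_obs - var_true
var_error = 89.11 - 77.5257
var_error = 11.5843

11.5843


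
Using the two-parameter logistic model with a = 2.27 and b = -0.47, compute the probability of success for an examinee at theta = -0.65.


a*(theta - b) = 2.27 * (-0.65 - -0.47) = -0.4086
exp(--0.4086) = 1.5047
P = 1 / (1 + 1.5047)
P = 0.3992

0.3992


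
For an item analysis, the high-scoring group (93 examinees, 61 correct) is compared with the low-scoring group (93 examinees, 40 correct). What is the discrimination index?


p_upper = 61/93 = 0.6559
p_lower = 40/93 = 0.4301
D = 0.6559 - 0.4301 = 0.2258

0.2258


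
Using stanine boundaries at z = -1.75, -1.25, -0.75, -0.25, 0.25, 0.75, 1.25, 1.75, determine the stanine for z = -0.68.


Stanine boundaries: [-1.75, -1.25, -0.75, -0.25, 0.25, 0.75, 1.25, 1.75]
z = -0.68
Check each boundary:
  z >= -1.75 -> could be stanine 2
  z >= -1.25 -> could be stanine 3
  z >= -0.75 -> could be stanine 4
  z < -0.25
  z < 0.25
  z < 0.75
  z < 1.25
  z < 1.75
Highest qualifying boundary gives stanine = 4

4


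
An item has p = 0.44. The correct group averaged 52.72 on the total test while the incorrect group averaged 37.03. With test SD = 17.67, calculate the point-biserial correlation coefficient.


q = 1 - p = 0.56
rpb = ((M1 - M0) / SD) * sqrt(p * q)
rpb = ((52.72 - 37.03) / 17.67) * sqrt(0.44 * 0.56)
rpb = 0.4408

0.4408


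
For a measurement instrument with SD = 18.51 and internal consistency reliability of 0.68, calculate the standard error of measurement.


SEM = SD * sqrt(1 - rxx)
SEM = 18.51 * sqrt(1 - 0.68)
SEM = 18.51 * sqrt(0.32) = 18.51 * 0.565685
SEM = 10.4708

10.4708


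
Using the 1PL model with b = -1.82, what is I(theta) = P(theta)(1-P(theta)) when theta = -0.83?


P = 1/(1+exp(-(-0.83--1.82))) = 0.7291
I = P*(1-P) = 0.7291 * 0.2709
I = 0.1975

0.1975


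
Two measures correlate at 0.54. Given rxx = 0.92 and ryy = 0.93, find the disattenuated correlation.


r_corrected = rxy / sqrt(rxx * ryy)
= 0.54 / sqrt(0.92 * 0.93)
= 0.54 / sqrt(0.8556)
= 0.54 / 0.924986
r_corrected = 0.5838

0.5838


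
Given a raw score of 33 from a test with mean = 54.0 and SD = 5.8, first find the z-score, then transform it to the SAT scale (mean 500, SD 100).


z = (X - mean) / SD = (33 - 54.0) / 5.8
z = -21.0 / 5.8
z = -3.6207
SAT-scale = SAT = 500 + 100z
Carry z at full precision (z = -21.0 / 5.8) into the conversion:
SAT-scale = 500 + 100 * (-21.0 / 5.8) = 500 + -2100 / 5.8
SAT-scale = 500 + -362.069
SAT-scale = 137.931

137.931


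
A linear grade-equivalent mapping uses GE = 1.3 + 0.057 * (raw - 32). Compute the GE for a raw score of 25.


raw - median = 25 - 32 = -7
slope * diff = 0.057 * -7 = -0.399
GE = 1.3 + -0.399
GE = 0.901

0.901


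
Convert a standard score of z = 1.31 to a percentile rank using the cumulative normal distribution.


CDF(z) = 0.5 * (1 + erf(z/sqrt(2)))
erf(0.9263) = 0.8098
CDF = 0.9049
Percentile rank = 0.9049 * 100 = 90.49

90.49


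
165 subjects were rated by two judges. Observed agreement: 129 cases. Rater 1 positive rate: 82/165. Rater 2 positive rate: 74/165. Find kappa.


P_o = 129/165 = 0.781818
P_e = (82*74 + 83*91) / 27225 = 0.500312
kappa = (P_o - P_e) / (1 - P_e)
kappa = (0.781818 - 0.500312) / (1 - 0.500312)
kappa = 0.5634

0.5634


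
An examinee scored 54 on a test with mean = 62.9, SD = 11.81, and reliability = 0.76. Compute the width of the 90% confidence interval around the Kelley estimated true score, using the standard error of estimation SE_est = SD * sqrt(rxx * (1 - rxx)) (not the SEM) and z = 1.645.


True score estimate = 0.76*54 + 0.24*62.9 = 56.136
SE_est = SD * sqrt(rxx * (1 - rxx)) = 11.81 * sqrt(0.76 * 0.24) = 11.81 * sqrt(0.1824) = 5.043852
CI = T_est +/- z * SE_est, so width = 2 * z * SE_est = 2 * 1.645 * 5.043852
Width = 16.5943

16.5943


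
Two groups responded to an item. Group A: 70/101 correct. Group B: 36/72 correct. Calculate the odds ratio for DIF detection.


Odds_A = 70/31 = 2.2581
Odds_B = 36/36 = 1.0
OR = Odds_A / Odds_B = 2.2581 / 1.0
Exactly, OR = (70 * 36) / (31 * 36) = 2520 / 1116
OR = 2.2581

2.2581


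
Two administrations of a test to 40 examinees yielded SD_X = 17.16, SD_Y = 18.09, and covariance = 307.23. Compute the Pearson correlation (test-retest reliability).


r = cov(X,Y) / (SD_X * SD_Y)
r = 307.23 / (17.16 * 18.09)
r = 307.23 / 310.4244
r = 0.9897

0.9897


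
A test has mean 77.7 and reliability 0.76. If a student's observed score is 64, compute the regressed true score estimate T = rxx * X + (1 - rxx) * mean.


T_est = rxx * X + (1 - rxx) * mean
T_est = 0.76 * 64 + 0.24 * 77.7
T_est = 48.64 + 18.648
T_est = 67.288

67.288


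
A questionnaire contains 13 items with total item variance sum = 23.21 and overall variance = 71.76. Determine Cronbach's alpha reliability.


alpha = (k/(k-1)) * (1 - sum(si^2)/s_total^2)
= (13/12) * (1 - 23.21/71.76)
alpha = 0.7329

0.7329
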